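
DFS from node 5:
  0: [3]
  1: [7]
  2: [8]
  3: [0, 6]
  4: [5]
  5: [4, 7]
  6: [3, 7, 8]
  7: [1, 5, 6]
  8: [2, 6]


Visit 5, push [7, 4]
Visit 4, push []
Visit 7, push [6, 1]
Visit 1, push []
Visit 6, push [8, 3]
Visit 3, push [0]
Visit 0, push []
Visit 8, push [2]
Visit 2, push []

DFS order: [5, 4, 7, 1, 6, 3, 0, 8, 2]


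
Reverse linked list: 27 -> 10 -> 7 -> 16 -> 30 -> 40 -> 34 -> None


Step 1: curr=27, set curr.next=prev(None) | reversed so far: 27
Step 2: curr=10, set curr.next=prev(27) | reversed so far: 10 -> 27
Step 3: curr=7, set curr.next=prev(10) | reversed so far: 7 -> 10 -> 27
Step 4: curr=16, set curr.next=prev(7) | reversed so far: 16 -> 7 -> 10 -> 27
Step 5: curr=30, set curr.next=prev(16) | reversed so far: 30 -> 16 -> 7 -> 10 -> 27
Step 6: curr=40, set curr.next=prev(30) | reversed so far: 40 -> 30 -> 16 -> 7 -> 10 -> 27
Step 7: curr=34, set curr.next=prev(40) | reversed so far: 34 -> 40 -> 30 -> 16 -> 7 -> 10 -> 27

34 -> 40 -> 30 -> 16 -> 7 -> 10 -> 27 -> None


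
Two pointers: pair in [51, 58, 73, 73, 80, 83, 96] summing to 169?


lo=0(51)+hi=6(96)=147
lo=1(58)+hi=6(96)=154
lo=2(73)+hi=6(96)=169

Yes: 73+96=169


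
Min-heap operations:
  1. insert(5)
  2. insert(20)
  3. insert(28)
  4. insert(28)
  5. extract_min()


insert(5) -> [5]
insert(20) -> [5, 20]
insert(28) -> [5, 20, 28]
insert(28) -> [5, 20, 28, 28]
extract_min()->5, [20, 28, 28]

Final heap: [20, 28, 28]


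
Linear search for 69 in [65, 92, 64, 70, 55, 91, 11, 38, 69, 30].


i=0: 65!=69
i=1: 92!=69
i=2: 64!=69
i=3: 70!=69
i=4: 55!=69
i=5: 91!=69
i=6: 11!=69
i=7: 38!=69
i=8: 69==69 found!

Found at 8, 9 comps


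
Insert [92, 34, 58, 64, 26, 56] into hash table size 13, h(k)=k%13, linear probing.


Insert 92: h=1 -> slot 1
Insert 34: h=8 -> slot 8
Insert 58: h=6 -> slot 6
Insert 64: h=12 -> slot 12
Insert 26: h=0 -> slot 0
Insert 56: h=4 -> slot 4

Table: [26, 92, None, None, 56, None, 58, None, 34, None, None, None, 64]


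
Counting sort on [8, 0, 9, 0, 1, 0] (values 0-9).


Input: [8, 0, 9, 0, 1, 0]
Counts: [3, 1, 0, 0, 0, 0, 0, 0, 1, 1]

Sorted: [0, 0, 0, 1, 8, 9]


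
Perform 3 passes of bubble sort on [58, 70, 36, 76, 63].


Initial: [58, 70, 36, 76, 63]
Pass 1: [58, 36, 70, 63, 76] (2 swaps)
Pass 2: [36, 58, 63, 70, 76] (2 swaps)
Pass 3: [36, 58, 63, 70, 76] (0 swaps)

After 3 passes: [36, 58, 63, 70, 76]


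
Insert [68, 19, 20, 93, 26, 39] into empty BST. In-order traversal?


Insert 68: root
Insert 19: L from 68
Insert 20: L from 68 -> R from 19
Insert 93: R from 68
Insert 26: L from 68 -> R from 19 -> R from 20
Insert 39: L from 68 -> R from 19 -> R from 20 -> R from 26

In-order: [19, 20, 26, 39, 68, 93]


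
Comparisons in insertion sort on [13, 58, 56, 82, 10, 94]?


Algorithm: insertion sort
Input: [13, 58, 56, 82, 10, 94]
Sorted: [10, 13, 56, 58, 82, 94]

9


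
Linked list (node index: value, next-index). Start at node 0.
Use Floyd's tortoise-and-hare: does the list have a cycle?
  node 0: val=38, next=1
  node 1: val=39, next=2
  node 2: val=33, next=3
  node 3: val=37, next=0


Floyd's tortoise (slow, +1) and hare (fast, +2):
  init: slow=0, fast=0
  step 1: slow=1, fast=2
  step 2: slow=2, fast=0
  step 3: slow=3, fast=2
  step 4: slow=0, fast=0
  slow == fast at node 0: cycle detected

Cycle: yes


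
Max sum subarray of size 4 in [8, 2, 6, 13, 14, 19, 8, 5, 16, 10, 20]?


[0:4]: 29
[1:5]: 35
[2:6]: 52
[3:7]: 54
[4:8]: 46
[5:9]: 48
[6:10]: 39
[7:11]: 51

Max: 54 at [3:7]


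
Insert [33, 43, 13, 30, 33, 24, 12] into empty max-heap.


Insert 33: [33]
Insert 43: [43, 33]
Insert 13: [43, 33, 13]
Insert 30: [43, 33, 13, 30]
Insert 33: [43, 33, 13, 30, 33]
Insert 24: [43, 33, 24, 30, 33, 13]
Insert 12: [43, 33, 24, 30, 33, 13, 12]

Final heap: [43, 33, 24, 30, 33, 13, 12]


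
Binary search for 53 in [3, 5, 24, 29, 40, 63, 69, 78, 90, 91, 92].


Step 1: lo=0, hi=10, mid=5, val=63
Step 2: lo=0, hi=4, mid=2, val=24
Step 3: lo=3, hi=4, mid=3, val=29
Step 4: lo=4, hi=4, mid=4, val=40

Not found


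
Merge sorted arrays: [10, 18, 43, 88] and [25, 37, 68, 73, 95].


Take 10 from A
Take 18 from A
Take 25 from B
Take 37 from B
Take 43 from A
Take 68 from B
Take 73 from B
Take 88 from A

Merged: [10, 18, 25, 37, 43, 68, 73, 88, 95]


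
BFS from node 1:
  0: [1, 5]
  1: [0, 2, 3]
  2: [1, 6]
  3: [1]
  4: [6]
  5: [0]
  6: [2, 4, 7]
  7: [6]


Visit 1, enqueue [0, 2, 3]
Visit 0, enqueue [5]
Visit 2, enqueue [6]
Visit 3, enqueue []
Visit 5, enqueue []
Visit 6, enqueue [4, 7]
Visit 4, enqueue []
Visit 7, enqueue []

BFS order: [1, 0, 2, 3, 5, 6, 4, 7]


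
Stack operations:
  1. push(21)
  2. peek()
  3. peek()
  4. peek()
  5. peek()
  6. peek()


push(21) -> [21]
peek()->21
peek()->21
peek()->21
peek()->21
peek()->21

Final stack: [21]


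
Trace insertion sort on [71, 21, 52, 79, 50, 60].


Initial: [71, 21, 52, 79, 50, 60]
Insert 21: [21, 71, 52, 79, 50, 60]
Insert 52: [21, 52, 71, 79, 50, 60]
Insert 79: [21, 52, 71, 79, 50, 60]
Insert 50: [21, 50, 52, 71, 79, 60]
Insert 60: [21, 50, 52, 60, 71, 79]

Sorted: [21, 50, 52, 60, 71, 79]


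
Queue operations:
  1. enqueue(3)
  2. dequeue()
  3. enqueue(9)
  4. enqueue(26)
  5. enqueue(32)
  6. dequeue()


enqueue(3) -> [3]
dequeue()->3, []
enqueue(9) -> [9]
enqueue(26) -> [9, 26]
enqueue(32) -> [9, 26, 32]
dequeue()->9, [26, 32]

Final queue: [26, 32]


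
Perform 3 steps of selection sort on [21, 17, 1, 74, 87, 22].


Initial: [21, 17, 1, 74, 87, 22]
Step 1: min=1 at 2
  Swap: [1, 17, 21, 74, 87, 22]
Step 2: min=17 at 1
  Swap: [1, 17, 21, 74, 87, 22]
Step 3: min=21 at 2
  Swap: [1, 17, 21, 74, 87, 22]

After 3 steps: [1, 17, 21, 74, 87, 22]


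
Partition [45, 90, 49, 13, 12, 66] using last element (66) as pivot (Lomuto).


Pivot: 66
  45 <= 66: advance i (no swap)
  49 <= 66: swap -> [45, 49, 90, 13, 12, 66]
  13 <= 66: swap -> [45, 49, 13, 90, 12, 66]
  12 <= 66: swap -> [45, 49, 13, 12, 90, 66]
Place pivot at 4: [45, 49, 13, 12, 66, 90]

Partitioned: [45, 49, 13, 12, 66, 90]


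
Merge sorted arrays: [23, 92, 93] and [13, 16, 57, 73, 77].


Take 13 from B
Take 16 from B
Take 23 from A
Take 57 from B
Take 73 from B
Take 77 from B

Merged: [13, 16, 23, 57, 73, 77, 92, 93]


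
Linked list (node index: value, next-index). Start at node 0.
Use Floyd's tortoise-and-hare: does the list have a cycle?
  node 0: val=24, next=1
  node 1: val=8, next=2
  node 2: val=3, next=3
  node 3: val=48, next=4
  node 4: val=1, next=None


Floyd's tortoise (slow, +1) and hare (fast, +2):
  init: slow=0, fast=0
  step 1: slow=1, fast=2
  step 2: slow=2, fast=4
  step 3: fast -> None, no cycle

Cycle: no


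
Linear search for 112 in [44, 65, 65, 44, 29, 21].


i=0: 44!=112
i=1: 65!=112
i=2: 65!=112
i=3: 44!=112
i=4: 29!=112
i=5: 21!=112

Not found, 6 comps


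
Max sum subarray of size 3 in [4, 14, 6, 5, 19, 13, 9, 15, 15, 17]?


[0:3]: 24
[1:4]: 25
[2:5]: 30
[3:6]: 37
[4:7]: 41
[5:8]: 37
[6:9]: 39
[7:10]: 47

Max: 47 at [7:10]


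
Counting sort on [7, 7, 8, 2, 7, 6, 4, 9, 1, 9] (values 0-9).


Input: [7, 7, 8, 2, 7, 6, 4, 9, 1, 9]
Counts: [0, 1, 1, 0, 1, 0, 1, 3, 1, 2]

Sorted: [1, 2, 4, 6, 7, 7, 7, 8, 9, 9]


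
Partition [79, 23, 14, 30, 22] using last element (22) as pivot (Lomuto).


Pivot: 22
  14 <= 22: swap -> [14, 23, 79, 30, 22]
Place pivot at 1: [14, 22, 79, 30, 23]

Partitioned: [14, 22, 79, 30, 23]


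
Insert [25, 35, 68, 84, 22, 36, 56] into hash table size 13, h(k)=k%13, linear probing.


Insert 25: h=12 -> slot 12
Insert 35: h=9 -> slot 9
Insert 68: h=3 -> slot 3
Insert 84: h=6 -> slot 6
Insert 22: h=9, 1 probes -> slot 10
Insert 36: h=10, 1 probes -> slot 11
Insert 56: h=4 -> slot 4

Table: [None, None, None, 68, 56, None, 84, None, None, 35, 22, 36, 25]


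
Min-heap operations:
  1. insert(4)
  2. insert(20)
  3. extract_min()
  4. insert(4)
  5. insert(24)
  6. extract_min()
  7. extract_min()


insert(4) -> [4]
insert(20) -> [4, 20]
extract_min()->4, [20]
insert(4) -> [4, 20]
insert(24) -> [4, 20, 24]
extract_min()->4, [20, 24]
extract_min()->20, [24]

Final heap: [24]


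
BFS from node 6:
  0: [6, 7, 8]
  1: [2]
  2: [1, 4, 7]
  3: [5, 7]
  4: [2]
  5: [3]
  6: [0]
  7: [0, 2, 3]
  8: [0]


Visit 6, enqueue [0]
Visit 0, enqueue [7, 8]
Visit 7, enqueue [2, 3]
Visit 8, enqueue []
Visit 2, enqueue [1, 4]
Visit 3, enqueue [5]
Visit 1, enqueue []
Visit 4, enqueue []
Visit 5, enqueue []

BFS order: [6, 0, 7, 8, 2, 3, 1, 4, 5]


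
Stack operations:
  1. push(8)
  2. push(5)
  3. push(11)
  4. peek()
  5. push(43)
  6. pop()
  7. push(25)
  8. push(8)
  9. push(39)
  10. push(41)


push(8) -> [8]
push(5) -> [8, 5]
push(11) -> [8, 5, 11]
peek()->11
push(43) -> [8, 5, 11, 43]
pop()->43, [8, 5, 11]
push(25) -> [8, 5, 11, 25]
push(8) -> [8, 5, 11, 25, 8]
push(39) -> [8, 5, 11, 25, 8, 39]
push(41) -> [8, 5, 11, 25, 8, 39, 41]

Final stack: [8, 5, 11, 25, 8, 39, 41]


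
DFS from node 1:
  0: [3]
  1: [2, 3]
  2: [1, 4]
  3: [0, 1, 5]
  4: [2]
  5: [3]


Visit 1, push [3, 2]
Visit 2, push [4]
Visit 4, push []
Visit 3, push [5, 0]
Visit 0, push []
Visit 5, push []

DFS order: [1, 2, 4, 3, 0, 5]


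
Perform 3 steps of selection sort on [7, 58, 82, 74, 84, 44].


Initial: [7, 58, 82, 74, 84, 44]
Step 1: min=7 at 0
  Swap: [7, 58, 82, 74, 84, 44]
Step 2: min=44 at 5
  Swap: [7, 44, 82, 74, 84, 58]
Step 3: min=58 at 5
  Swap: [7, 44, 58, 74, 84, 82]

After 3 steps: [7, 44, 58, 74, 84, 82]


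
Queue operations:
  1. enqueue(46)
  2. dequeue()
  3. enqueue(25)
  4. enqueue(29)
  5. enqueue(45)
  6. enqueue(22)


enqueue(46) -> [46]
dequeue()->46, []
enqueue(25) -> [25]
enqueue(29) -> [25, 29]
enqueue(45) -> [25, 29, 45]
enqueue(22) -> [25, 29, 45, 22]

Final queue: [25, 29, 45, 22]


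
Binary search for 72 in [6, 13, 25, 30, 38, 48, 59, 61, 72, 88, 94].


Step 1: lo=0, hi=10, mid=5, val=48
Step 2: lo=6, hi=10, mid=8, val=72

Found at index 8


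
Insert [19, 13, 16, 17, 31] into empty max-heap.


Insert 19: [19]
Insert 13: [19, 13]
Insert 16: [19, 13, 16]
Insert 17: [19, 17, 16, 13]
Insert 31: [31, 19, 16, 13, 17]

Final heap: [31, 19, 16, 13, 17]


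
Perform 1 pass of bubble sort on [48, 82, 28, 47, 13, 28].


Initial: [48, 82, 28, 47, 13, 28]
Pass 1: [48, 28, 47, 13, 28, 82] (4 swaps)

After 1 pass: [48, 28, 47, 13, 28, 82]


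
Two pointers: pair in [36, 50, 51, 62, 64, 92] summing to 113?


lo=0(36)+hi=5(92)=128
lo=0(36)+hi=4(64)=100
lo=1(50)+hi=4(64)=114
lo=1(50)+hi=3(62)=112
lo=2(51)+hi=3(62)=113

Yes: 51+62=113


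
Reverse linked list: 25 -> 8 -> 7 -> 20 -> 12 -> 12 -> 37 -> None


Step 1: curr=25, set curr.next=prev(None) | reversed so far: 25
Step 2: curr=8, set curr.next=prev(25) | reversed so far: 8 -> 25
Step 3: curr=7, set curr.next=prev(8) | reversed so far: 7 -> 8 -> 25
Step 4: curr=20, set curr.next=prev(7) | reversed so far: 20 -> 7 -> 8 -> 25
Step 5: curr=12, set curr.next=prev(20) | reversed so far: 12 -> 20 -> 7 -> 8 -> 25
Step 6: curr=12, set curr.next=prev(12) | reversed so far: 12 -> 12 -> 20 -> 7 -> 8 -> 25
Step 7: curr=37, set curr.next=prev(12) | reversed so far: 37 -> 12 -> 12 -> 20 -> 7 -> 8 -> 25

37 -> 12 -> 12 -> 20 -> 7 -> 8 -> 25 -> None


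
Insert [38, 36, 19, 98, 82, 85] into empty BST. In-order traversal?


Insert 38: root
Insert 36: L from 38
Insert 19: L from 38 -> L from 36
Insert 98: R from 38
Insert 82: R from 38 -> L from 98
Insert 85: R from 38 -> L from 98 -> R from 82

In-order: [19, 36, 38, 82, 85, 98]


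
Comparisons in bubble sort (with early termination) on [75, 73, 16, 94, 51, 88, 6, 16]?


Algorithm: bubble sort (with early termination)
Input: [75, 73, 16, 94, 51, 88, 6, 16]
Sorted: [6, 16, 16, 51, 73, 75, 88, 94]

28


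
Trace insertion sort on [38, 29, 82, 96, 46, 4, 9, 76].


Initial: [38, 29, 82, 96, 46, 4, 9, 76]
Insert 29: [29, 38, 82, 96, 46, 4, 9, 76]
Insert 82: [29, 38, 82, 96, 46, 4, 9, 76]
Insert 96: [29, 38, 82, 96, 46, 4, 9, 76]
Insert 46: [29, 38, 46, 82, 96, 4, 9, 76]
Insert 4: [4, 29, 38, 46, 82, 96, 9, 76]
Insert 9: [4, 9, 29, 38, 46, 82, 96, 76]
Insert 76: [4, 9, 29, 38, 46, 76, 82, 96]

Sorted: [4, 9, 29, 38, 46, 76, 82, 96]


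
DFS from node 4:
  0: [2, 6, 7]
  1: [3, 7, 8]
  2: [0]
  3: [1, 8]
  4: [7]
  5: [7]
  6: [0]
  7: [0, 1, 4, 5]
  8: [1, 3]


Visit 4, push [7]
Visit 7, push [5, 1, 0]
Visit 0, push [6, 2]
Visit 2, push []
Visit 6, push []
Visit 1, push [8, 3]
Visit 3, push [8]
Visit 8, push []
Visit 5, push []

DFS order: [4, 7, 0, 2, 6, 1, 3, 8, 5]


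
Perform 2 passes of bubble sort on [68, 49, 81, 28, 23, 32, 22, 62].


Initial: [68, 49, 81, 28, 23, 32, 22, 62]
Pass 1: [49, 68, 28, 23, 32, 22, 62, 81] (6 swaps)
Pass 2: [49, 28, 23, 32, 22, 62, 68, 81] (5 swaps)

After 2 passes: [49, 28, 23, 32, 22, 62, 68, 81]


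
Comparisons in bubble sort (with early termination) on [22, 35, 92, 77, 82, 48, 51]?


Algorithm: bubble sort (with early termination)
Input: [22, 35, 92, 77, 82, 48, 51]
Sorted: [22, 35, 48, 51, 77, 82, 92]

18


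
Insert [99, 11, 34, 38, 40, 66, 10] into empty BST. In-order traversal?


Insert 99: root
Insert 11: L from 99
Insert 34: L from 99 -> R from 11
Insert 38: L from 99 -> R from 11 -> R from 34
Insert 40: L from 99 -> R from 11 -> R from 34 -> R from 38
Insert 66: L from 99 -> R from 11 -> R from 34 -> R from 38 -> R from 40
Insert 10: L from 99 -> L from 11

In-order: [10, 11, 34, 38, 40, 66, 99]


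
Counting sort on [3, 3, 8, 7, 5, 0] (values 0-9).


Input: [3, 3, 8, 7, 5, 0]
Counts: [1, 0, 0, 2, 0, 1, 0, 1, 1, 0]

Sorted: [0, 3, 3, 5, 7, 8]


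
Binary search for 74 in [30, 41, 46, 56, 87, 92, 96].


Step 1: lo=0, hi=6, mid=3, val=56
Step 2: lo=4, hi=6, mid=5, val=92
Step 3: lo=4, hi=4, mid=4, val=87

Not found


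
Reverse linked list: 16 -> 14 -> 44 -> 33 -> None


Step 1: curr=16, set curr.next=prev(None) | reversed so far: 16
Step 2: curr=14, set curr.next=prev(16) | reversed so far: 14 -> 16
Step 3: curr=44, set curr.next=prev(14) | reversed so far: 44 -> 14 -> 16
Step 4: curr=33, set curr.next=prev(44) | reversed so far: 33 -> 44 -> 14 -> 16

33 -> 44 -> 14 -> 16 -> None


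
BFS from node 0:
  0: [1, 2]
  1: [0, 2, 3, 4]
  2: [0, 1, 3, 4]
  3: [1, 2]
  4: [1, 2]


Visit 0, enqueue [1, 2]
Visit 1, enqueue [3, 4]
Visit 2, enqueue []
Visit 3, enqueue []
Visit 4, enqueue []

BFS order: [0, 1, 2, 3, 4]


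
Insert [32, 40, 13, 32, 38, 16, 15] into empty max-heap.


Insert 32: [32]
Insert 40: [40, 32]
Insert 13: [40, 32, 13]
Insert 32: [40, 32, 13, 32]
Insert 38: [40, 38, 13, 32, 32]
Insert 16: [40, 38, 16, 32, 32, 13]
Insert 15: [40, 38, 16, 32, 32, 13, 15]

Final heap: [40, 38, 16, 32, 32, 13, 15]


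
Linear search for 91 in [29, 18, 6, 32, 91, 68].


i=0: 29!=91
i=1: 18!=91
i=2: 6!=91
i=3: 32!=91
i=4: 91==91 found!

Found at 4, 5 comps


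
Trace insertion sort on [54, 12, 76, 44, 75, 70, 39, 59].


Initial: [54, 12, 76, 44, 75, 70, 39, 59]
Insert 12: [12, 54, 76, 44, 75, 70, 39, 59]
Insert 76: [12, 54, 76, 44, 75, 70, 39, 59]
Insert 44: [12, 44, 54, 76, 75, 70, 39, 59]
Insert 75: [12, 44, 54, 75, 76, 70, 39, 59]
Insert 70: [12, 44, 54, 70, 75, 76, 39, 59]
Insert 39: [12, 39, 44, 54, 70, 75, 76, 59]
Insert 59: [12, 39, 44, 54, 59, 70, 75, 76]

Sorted: [12, 39, 44, 54, 59, 70, 75, 76]


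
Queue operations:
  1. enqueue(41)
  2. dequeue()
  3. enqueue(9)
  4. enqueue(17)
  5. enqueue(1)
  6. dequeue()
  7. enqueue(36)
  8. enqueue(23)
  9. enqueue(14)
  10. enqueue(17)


enqueue(41) -> [41]
dequeue()->41, []
enqueue(9) -> [9]
enqueue(17) -> [9, 17]
enqueue(1) -> [9, 17, 1]
dequeue()->9, [17, 1]
enqueue(36) -> [17, 1, 36]
enqueue(23) -> [17, 1, 36, 23]
enqueue(14) -> [17, 1, 36, 23, 14]
enqueue(17) -> [17, 1, 36, 23, 14, 17]

Final queue: [17, 1, 36, 23, 14, 17]


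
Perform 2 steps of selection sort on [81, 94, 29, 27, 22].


Initial: [81, 94, 29, 27, 22]
Step 1: min=22 at 4
  Swap: [22, 94, 29, 27, 81]
Step 2: min=27 at 3
  Swap: [22, 27, 29, 94, 81]

After 2 steps: [22, 27, 29, 94, 81]


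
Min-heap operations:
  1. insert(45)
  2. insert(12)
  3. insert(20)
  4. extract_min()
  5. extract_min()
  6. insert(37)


insert(45) -> [45]
insert(12) -> [12, 45]
insert(20) -> [12, 45, 20]
extract_min()->12, [20, 45]
extract_min()->20, [45]
insert(37) -> [37, 45]

Final heap: [37, 45]


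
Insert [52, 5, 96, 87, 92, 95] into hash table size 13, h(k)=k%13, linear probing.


Insert 52: h=0 -> slot 0
Insert 5: h=5 -> slot 5
Insert 96: h=5, 1 probes -> slot 6
Insert 87: h=9 -> slot 9
Insert 92: h=1 -> slot 1
Insert 95: h=4 -> slot 4

Table: [52, 92, None, None, 95, 5, 96, None, None, 87, None, None, None]


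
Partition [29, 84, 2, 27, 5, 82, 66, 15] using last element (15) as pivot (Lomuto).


Pivot: 15
  2 <= 15: swap -> [2, 84, 29, 27, 5, 82, 66, 15]
  5 <= 15: swap -> [2, 5, 29, 27, 84, 82, 66, 15]
Place pivot at 2: [2, 5, 15, 27, 84, 82, 66, 29]

Partitioned: [2, 5, 15, 27, 84, 82, 66, 29]


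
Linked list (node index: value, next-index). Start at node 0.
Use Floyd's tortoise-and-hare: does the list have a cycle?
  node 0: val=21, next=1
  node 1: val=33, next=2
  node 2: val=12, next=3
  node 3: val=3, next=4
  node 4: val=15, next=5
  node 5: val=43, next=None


Floyd's tortoise (slow, +1) and hare (fast, +2):
  init: slow=0, fast=0
  step 1: slow=1, fast=2
  step 2: slow=2, fast=4
  step 3: fast 4->5->None, no cycle

Cycle: no


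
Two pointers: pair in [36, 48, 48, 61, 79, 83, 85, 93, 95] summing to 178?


lo=0(36)+hi=8(95)=131
lo=1(48)+hi=8(95)=143
lo=2(48)+hi=8(95)=143
lo=3(61)+hi=8(95)=156
lo=4(79)+hi=8(95)=174
lo=5(83)+hi=8(95)=178

Yes: 83+95=178


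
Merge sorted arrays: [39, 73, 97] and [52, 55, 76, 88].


Take 39 from A
Take 52 from B
Take 55 from B
Take 73 from A
Take 76 from B
Take 88 from B

Merged: [39, 52, 55, 73, 76, 88, 97]


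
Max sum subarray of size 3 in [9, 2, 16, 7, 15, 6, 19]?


[0:3]: 27
[1:4]: 25
[2:5]: 38
[3:6]: 28
[4:7]: 40

Max: 40 at [4:7]


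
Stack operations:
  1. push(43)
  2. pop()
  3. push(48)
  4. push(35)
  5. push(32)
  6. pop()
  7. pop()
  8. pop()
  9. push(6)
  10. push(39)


push(43) -> [43]
pop()->43, []
push(48) -> [48]
push(35) -> [48, 35]
push(32) -> [48, 35, 32]
pop()->32, [48, 35]
pop()->35, [48]
pop()->48, []
push(6) -> [6]
push(39) -> [6, 39]

Final stack: [6, 39]


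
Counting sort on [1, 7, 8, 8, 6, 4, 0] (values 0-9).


Input: [1, 7, 8, 8, 6, 4, 0]
Counts: [1, 1, 0, 0, 1, 0, 1, 1, 2, 0]

Sorted: [0, 1, 4, 6, 7, 8, 8]


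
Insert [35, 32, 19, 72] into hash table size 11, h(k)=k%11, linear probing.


Insert 35: h=2 -> slot 2
Insert 32: h=10 -> slot 10
Insert 19: h=8 -> slot 8
Insert 72: h=6 -> slot 6

Table: [None, None, 35, None, None, None, 72, None, 19, None, 32]


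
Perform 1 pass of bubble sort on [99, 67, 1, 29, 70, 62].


Initial: [99, 67, 1, 29, 70, 62]
Pass 1: [67, 1, 29, 70, 62, 99] (5 swaps)

After 1 pass: [67, 1, 29, 70, 62, 99]


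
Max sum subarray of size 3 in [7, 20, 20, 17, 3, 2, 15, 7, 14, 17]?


[0:3]: 47
[1:4]: 57
[2:5]: 40
[3:6]: 22
[4:7]: 20
[5:8]: 24
[6:9]: 36
[7:10]: 38

Max: 57 at [1:4]


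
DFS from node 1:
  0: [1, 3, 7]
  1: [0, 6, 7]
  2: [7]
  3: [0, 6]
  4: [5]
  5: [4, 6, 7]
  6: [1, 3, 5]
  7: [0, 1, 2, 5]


Visit 1, push [7, 6, 0]
Visit 0, push [7, 3]
Visit 3, push [6]
Visit 6, push [5]
Visit 5, push [7, 4]
Visit 4, push []
Visit 7, push [2]
Visit 2, push []

DFS order: [1, 0, 3, 6, 5, 4, 7, 2]


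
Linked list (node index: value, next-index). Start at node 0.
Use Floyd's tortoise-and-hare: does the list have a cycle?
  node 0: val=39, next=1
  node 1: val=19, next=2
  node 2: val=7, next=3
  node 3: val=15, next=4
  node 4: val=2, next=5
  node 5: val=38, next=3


Floyd's tortoise (slow, +1) and hare (fast, +2):
  init: slow=0, fast=0
  step 1: slow=1, fast=2
  step 2: slow=2, fast=4
  step 3: slow=3, fast=3
  slow == fast at node 3: cycle detected

Cycle: yes


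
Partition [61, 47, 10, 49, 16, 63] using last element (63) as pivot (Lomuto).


Pivot: 63
  61 <= 63: advance i (no swap)
  47 <= 63: advance i (no swap)
  10 <= 63: advance i (no swap)
  49 <= 63: advance i (no swap)
  16 <= 63: advance i (no swap)
Place pivot at 5: [61, 47, 10, 49, 16, 63]

Partitioned: [61, 47, 10, 49, 16, 63]


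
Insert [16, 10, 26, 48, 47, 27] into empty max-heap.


Insert 16: [16]
Insert 10: [16, 10]
Insert 26: [26, 10, 16]
Insert 48: [48, 26, 16, 10]
Insert 47: [48, 47, 16, 10, 26]
Insert 27: [48, 47, 27, 10, 26, 16]

Final heap: [48, 47, 27, 10, 26, 16]


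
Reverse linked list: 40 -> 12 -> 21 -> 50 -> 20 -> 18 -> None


Step 1: curr=40, set curr.next=prev(None) | reversed so far: 40
Step 2: curr=12, set curr.next=prev(40) | reversed so far: 12 -> 40
Step 3: curr=21, set curr.next=prev(12) | reversed so far: 21 -> 12 -> 40
Step 4: curr=50, set curr.next=prev(21) | reversed so far: 50 -> 21 -> 12 -> 40
Step 5: curr=20, set curr.next=prev(50) | reversed so far: 20 -> 50 -> 21 -> 12 -> 40
Step 6: curr=18, set curr.next=prev(20) | reversed so far: 18 -> 20 -> 50 -> 21 -> 12 -> 40

18 -> 20 -> 50 -> 21 -> 12 -> 40 -> None


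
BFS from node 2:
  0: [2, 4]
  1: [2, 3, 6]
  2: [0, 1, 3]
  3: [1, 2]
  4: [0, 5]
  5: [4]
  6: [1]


Visit 2, enqueue [0, 1, 3]
Visit 0, enqueue [4]
Visit 1, enqueue [6]
Visit 3, enqueue []
Visit 4, enqueue [5]
Visit 6, enqueue []
Visit 5, enqueue []

BFS order: [2, 0, 1, 3, 4, 6, 5]


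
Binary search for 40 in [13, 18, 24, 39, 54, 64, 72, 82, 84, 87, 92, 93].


Step 1: lo=0, hi=11, mid=5, val=64
Step 2: lo=0, hi=4, mid=2, val=24
Step 3: lo=3, hi=4, mid=3, val=39
Step 4: lo=4, hi=4, mid=4, val=54

Not found


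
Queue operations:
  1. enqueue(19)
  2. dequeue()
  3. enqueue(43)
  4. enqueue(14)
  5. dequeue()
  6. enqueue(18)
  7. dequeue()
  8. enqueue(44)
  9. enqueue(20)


enqueue(19) -> [19]
dequeue()->19, []
enqueue(43) -> [43]
enqueue(14) -> [43, 14]
dequeue()->43, [14]
enqueue(18) -> [14, 18]
dequeue()->14, [18]
enqueue(44) -> [18, 44]
enqueue(20) -> [18, 44, 20]

Final queue: [18, 44, 20]


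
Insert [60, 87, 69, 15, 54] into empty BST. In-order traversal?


Insert 60: root
Insert 87: R from 60
Insert 69: R from 60 -> L from 87
Insert 15: L from 60
Insert 54: L from 60 -> R from 15

In-order: [15, 54, 60, 69, 87]


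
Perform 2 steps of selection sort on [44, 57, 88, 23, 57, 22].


Initial: [44, 57, 88, 23, 57, 22]
Step 1: min=22 at 5
  Swap: [22, 57, 88, 23, 57, 44]
Step 2: min=23 at 3
  Swap: [22, 23, 88, 57, 57, 44]

After 2 steps: [22, 23, 88, 57, 57, 44]


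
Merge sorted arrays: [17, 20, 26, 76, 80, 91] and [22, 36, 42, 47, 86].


Take 17 from A
Take 20 from A
Take 22 from B
Take 26 from A
Take 36 from B
Take 42 from B
Take 47 from B
Take 76 from A
Take 80 from A
Take 86 from B

Merged: [17, 20, 22, 26, 36, 42, 47, 76, 80, 86, 91]


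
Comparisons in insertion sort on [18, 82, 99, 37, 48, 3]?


Algorithm: insertion sort
Input: [18, 82, 99, 37, 48, 3]
Sorted: [3, 18, 37, 48, 82, 99]

13


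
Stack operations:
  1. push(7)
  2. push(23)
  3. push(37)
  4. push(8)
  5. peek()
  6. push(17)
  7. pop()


push(7) -> [7]
push(23) -> [7, 23]
push(37) -> [7, 23, 37]
push(8) -> [7, 23, 37, 8]
peek()->8
push(17) -> [7, 23, 37, 8, 17]
pop()->17, [7, 23, 37, 8]

Final stack: [7, 23, 37, 8]


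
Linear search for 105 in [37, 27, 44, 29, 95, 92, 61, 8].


i=0: 37!=105
i=1: 27!=105
i=2: 44!=105
i=3: 29!=105
i=4: 95!=105
i=5: 92!=105
i=6: 61!=105
i=7: 8!=105

Not found, 8 comps


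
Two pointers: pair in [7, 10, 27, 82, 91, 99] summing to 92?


lo=0(7)+hi=5(99)=106
lo=0(7)+hi=4(91)=98
lo=0(7)+hi=3(82)=89
lo=1(10)+hi=3(82)=92

Yes: 10+82=92


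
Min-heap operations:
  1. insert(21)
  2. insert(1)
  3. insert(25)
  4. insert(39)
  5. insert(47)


insert(21) -> [21]
insert(1) -> [1, 21]
insert(25) -> [1, 21, 25]
insert(39) -> [1, 21, 25, 39]
insert(47) -> [1, 21, 25, 39, 47]

Final heap: [1, 21, 25, 39, 47]


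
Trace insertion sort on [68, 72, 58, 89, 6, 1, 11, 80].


Initial: [68, 72, 58, 89, 6, 1, 11, 80]
Insert 72: [68, 72, 58, 89, 6, 1, 11, 80]
Insert 58: [58, 68, 72, 89, 6, 1, 11, 80]
Insert 89: [58, 68, 72, 89, 6, 1, 11, 80]
Insert 6: [6, 58, 68, 72, 89, 1, 11, 80]
Insert 1: [1, 6, 58, 68, 72, 89, 11, 80]
Insert 11: [1, 6, 11, 58, 68, 72, 89, 80]
Insert 80: [1, 6, 11, 58, 68, 72, 80, 89]

Sorted: [1, 6, 11, 58, 68, 72, 80, 89]


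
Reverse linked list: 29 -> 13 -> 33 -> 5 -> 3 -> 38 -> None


Step 1: curr=29, set curr.next=prev(None) | reversed so far: 29
Step 2: curr=13, set curr.next=prev(29) | reversed so far: 13 -> 29
Step 3: curr=33, set curr.next=prev(13) | reversed so far: 33 -> 13 -> 29
Step 4: curr=5, set curr.next=prev(33) | reversed so far: 5 -> 33 -> 13 -> 29
Step 5: curr=3, set curr.next=prev(5) | reversed so far: 3 -> 5 -> 33 -> 13 -> 29
Step 6: curr=38, set curr.next=prev(3) | reversed so far: 38 -> 3 -> 5 -> 33 -> 13 -> 29

38 -> 3 -> 5 -> 33 -> 13 -> 29 -> None


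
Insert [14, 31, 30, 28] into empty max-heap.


Insert 14: [14]
Insert 31: [31, 14]
Insert 30: [31, 14, 30]
Insert 28: [31, 28, 30, 14]

Final heap: [31, 28, 30, 14]


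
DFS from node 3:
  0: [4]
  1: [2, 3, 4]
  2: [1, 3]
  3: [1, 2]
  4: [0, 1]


Visit 3, push [2, 1]
Visit 1, push [4, 2]
Visit 2, push []
Visit 4, push [0]
Visit 0, push []

DFS order: [3, 1, 2, 4, 0]


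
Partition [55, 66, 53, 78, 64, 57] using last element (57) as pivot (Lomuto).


Pivot: 57
  55 <= 57: advance i (no swap)
  53 <= 57: swap -> [55, 53, 66, 78, 64, 57]
Place pivot at 2: [55, 53, 57, 78, 64, 66]

Partitioned: [55, 53, 57, 78, 64, 66]


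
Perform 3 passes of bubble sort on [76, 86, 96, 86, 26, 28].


Initial: [76, 86, 96, 86, 26, 28]
Pass 1: [76, 86, 86, 26, 28, 96] (3 swaps)
Pass 2: [76, 86, 26, 28, 86, 96] (2 swaps)
Pass 3: [76, 26, 28, 86, 86, 96] (2 swaps)

After 3 passes: [76, 26, 28, 86, 86, 96]


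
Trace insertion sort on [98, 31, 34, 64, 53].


Initial: [98, 31, 34, 64, 53]
Insert 31: [31, 98, 34, 64, 53]
Insert 34: [31, 34, 98, 64, 53]
Insert 64: [31, 34, 64, 98, 53]
Insert 53: [31, 34, 53, 64, 98]

Sorted: [31, 34, 53, 64, 98]


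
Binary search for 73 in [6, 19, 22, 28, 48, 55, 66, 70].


Step 1: lo=0, hi=7, mid=3, val=28
Step 2: lo=4, hi=7, mid=5, val=55
Step 3: lo=6, hi=7, mid=6, val=66
Step 4: lo=7, hi=7, mid=7, val=70

Not found


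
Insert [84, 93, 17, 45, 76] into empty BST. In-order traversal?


Insert 84: root
Insert 93: R from 84
Insert 17: L from 84
Insert 45: L from 84 -> R from 17
Insert 76: L from 84 -> R from 17 -> R from 45

In-order: [17, 45, 76, 84, 93]


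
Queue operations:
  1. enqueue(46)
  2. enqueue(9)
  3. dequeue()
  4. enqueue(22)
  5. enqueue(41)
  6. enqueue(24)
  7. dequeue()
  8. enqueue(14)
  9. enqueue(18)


enqueue(46) -> [46]
enqueue(9) -> [46, 9]
dequeue()->46, [9]
enqueue(22) -> [9, 22]
enqueue(41) -> [9, 22, 41]
enqueue(24) -> [9, 22, 41, 24]
dequeue()->9, [22, 41, 24]
enqueue(14) -> [22, 41, 24, 14]
enqueue(18) -> [22, 41, 24, 14, 18]

Final queue: [22, 41, 24, 14, 18]


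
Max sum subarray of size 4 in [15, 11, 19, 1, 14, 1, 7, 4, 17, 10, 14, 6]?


[0:4]: 46
[1:5]: 45
[2:6]: 35
[3:7]: 23
[4:8]: 26
[5:9]: 29
[6:10]: 38
[7:11]: 45
[8:12]: 47

Max: 47 at [8:12]


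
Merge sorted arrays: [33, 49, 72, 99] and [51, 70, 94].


Take 33 from A
Take 49 from A
Take 51 from B
Take 70 from B
Take 72 from A
Take 94 from B

Merged: [33, 49, 51, 70, 72, 94, 99]


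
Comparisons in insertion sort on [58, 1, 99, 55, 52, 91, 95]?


Algorithm: insertion sort
Input: [58, 1, 99, 55, 52, 91, 95]
Sorted: [1, 52, 55, 58, 91, 95, 99]

13


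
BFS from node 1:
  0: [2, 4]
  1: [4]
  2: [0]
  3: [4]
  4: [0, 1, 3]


Visit 1, enqueue [4]
Visit 4, enqueue [0, 3]
Visit 0, enqueue [2]
Visit 3, enqueue []
Visit 2, enqueue []

BFS order: [1, 4, 0, 3, 2]


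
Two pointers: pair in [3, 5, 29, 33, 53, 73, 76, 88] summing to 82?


lo=0(3)+hi=7(88)=91
lo=0(3)+hi=6(76)=79
lo=1(5)+hi=6(76)=81
lo=2(29)+hi=6(76)=105
lo=2(29)+hi=5(73)=102
lo=2(29)+hi=4(53)=82

Yes: 29+53=82


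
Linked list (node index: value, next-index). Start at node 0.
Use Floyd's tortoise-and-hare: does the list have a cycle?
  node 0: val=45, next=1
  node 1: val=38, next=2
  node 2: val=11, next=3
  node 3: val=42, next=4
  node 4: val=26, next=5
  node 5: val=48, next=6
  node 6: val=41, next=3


Floyd's tortoise (slow, +1) and hare (fast, +2):
  init: slow=0, fast=0
  step 1: slow=1, fast=2
  step 2: slow=2, fast=4
  step 3: slow=3, fast=6
  step 4: slow=4, fast=4
  slow == fast at node 4: cycle detected

Cycle: yes


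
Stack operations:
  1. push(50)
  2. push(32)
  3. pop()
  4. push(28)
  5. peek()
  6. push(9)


push(50) -> [50]
push(32) -> [50, 32]
pop()->32, [50]
push(28) -> [50, 28]
peek()->28
push(9) -> [50, 28, 9]

Final stack: [50, 28, 9]


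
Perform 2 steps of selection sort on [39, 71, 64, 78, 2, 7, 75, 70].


Initial: [39, 71, 64, 78, 2, 7, 75, 70]
Step 1: min=2 at 4
  Swap: [2, 71, 64, 78, 39, 7, 75, 70]
Step 2: min=7 at 5
  Swap: [2, 7, 64, 78, 39, 71, 75, 70]

After 2 steps: [2, 7, 64, 78, 39, 71, 75, 70]


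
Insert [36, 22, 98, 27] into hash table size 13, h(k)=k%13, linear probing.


Insert 36: h=10 -> slot 10
Insert 22: h=9 -> slot 9
Insert 98: h=7 -> slot 7
Insert 27: h=1 -> slot 1

Table: [None, 27, None, None, None, None, None, 98, None, 22, 36, None, None]


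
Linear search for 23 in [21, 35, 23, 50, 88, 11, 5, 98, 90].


i=0: 21!=23
i=1: 35!=23
i=2: 23==23 found!

Found at 2, 3 comps


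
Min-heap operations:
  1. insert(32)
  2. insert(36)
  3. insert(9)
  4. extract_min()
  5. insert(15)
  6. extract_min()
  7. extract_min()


insert(32) -> [32]
insert(36) -> [32, 36]
insert(9) -> [9, 36, 32]
extract_min()->9, [32, 36]
insert(15) -> [15, 36, 32]
extract_min()->15, [32, 36]
extract_min()->32, [36]

Final heap: [36]


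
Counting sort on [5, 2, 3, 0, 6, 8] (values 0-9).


Input: [5, 2, 3, 0, 6, 8]
Counts: [1, 0, 1, 1, 0, 1, 1, 0, 1, 0]

Sorted: [0, 2, 3, 5, 6, 8]


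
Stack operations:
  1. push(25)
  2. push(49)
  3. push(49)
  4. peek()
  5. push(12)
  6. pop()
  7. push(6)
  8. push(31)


push(25) -> [25]
push(49) -> [25, 49]
push(49) -> [25, 49, 49]
peek()->49
push(12) -> [25, 49, 49, 12]
pop()->12, [25, 49, 49]
push(6) -> [25, 49, 49, 6]
push(31) -> [25, 49, 49, 6, 31]

Final stack: [25, 49, 49, 6, 31]


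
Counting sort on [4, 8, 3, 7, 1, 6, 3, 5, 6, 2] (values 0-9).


Input: [4, 8, 3, 7, 1, 6, 3, 5, 6, 2]
Counts: [0, 1, 1, 2, 1, 1, 2, 1, 1, 0]

Sorted: [1, 2, 3, 3, 4, 5, 6, 6, 7, 8]


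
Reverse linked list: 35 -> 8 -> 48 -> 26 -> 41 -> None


Step 1: curr=35, set curr.next=prev(None) | reversed so far: 35
Step 2: curr=8, set curr.next=prev(35) | reversed so far: 8 -> 35
Step 3: curr=48, set curr.next=prev(8) | reversed so far: 48 -> 8 -> 35
Step 4: curr=26, set curr.next=prev(48) | reversed so far: 26 -> 48 -> 8 -> 35
Step 5: curr=41, set curr.next=prev(26) | reversed so far: 41 -> 26 -> 48 -> 8 -> 35

41 -> 26 -> 48 -> 8 -> 35 -> None


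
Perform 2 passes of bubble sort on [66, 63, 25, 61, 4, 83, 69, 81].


Initial: [66, 63, 25, 61, 4, 83, 69, 81]
Pass 1: [63, 25, 61, 4, 66, 69, 81, 83] (6 swaps)
Pass 2: [25, 61, 4, 63, 66, 69, 81, 83] (3 swaps)

After 2 passes: [25, 61, 4, 63, 66, 69, 81, 83]


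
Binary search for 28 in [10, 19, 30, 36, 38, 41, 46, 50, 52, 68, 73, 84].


Step 1: lo=0, hi=11, mid=5, val=41
Step 2: lo=0, hi=4, mid=2, val=30
Step 3: lo=0, hi=1, mid=0, val=10
Step 4: lo=1, hi=1, mid=1, val=19

Not found


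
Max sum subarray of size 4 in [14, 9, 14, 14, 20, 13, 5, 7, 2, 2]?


[0:4]: 51
[1:5]: 57
[2:6]: 61
[3:7]: 52
[4:8]: 45
[5:9]: 27
[6:10]: 16

Max: 61 at [2:6]


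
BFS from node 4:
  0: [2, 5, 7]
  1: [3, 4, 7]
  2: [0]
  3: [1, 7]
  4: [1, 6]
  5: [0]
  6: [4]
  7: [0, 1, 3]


Visit 4, enqueue [1, 6]
Visit 1, enqueue [3, 7]
Visit 6, enqueue []
Visit 3, enqueue []
Visit 7, enqueue [0]
Visit 0, enqueue [2, 5]
Visit 2, enqueue []
Visit 5, enqueue []

BFS order: [4, 1, 6, 3, 7, 0, 2, 5]


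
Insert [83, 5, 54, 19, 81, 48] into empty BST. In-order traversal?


Insert 83: root
Insert 5: L from 83
Insert 54: L from 83 -> R from 5
Insert 19: L from 83 -> R from 5 -> L from 54
Insert 81: L from 83 -> R from 5 -> R from 54
Insert 48: L from 83 -> R from 5 -> L from 54 -> R from 19

In-order: [5, 19, 48, 54, 81, 83]


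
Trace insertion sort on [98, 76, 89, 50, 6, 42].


Initial: [98, 76, 89, 50, 6, 42]
Insert 76: [76, 98, 89, 50, 6, 42]
Insert 89: [76, 89, 98, 50, 6, 42]
Insert 50: [50, 76, 89, 98, 6, 42]
Insert 6: [6, 50, 76, 89, 98, 42]
Insert 42: [6, 42, 50, 76, 89, 98]

Sorted: [6, 42, 50, 76, 89, 98]


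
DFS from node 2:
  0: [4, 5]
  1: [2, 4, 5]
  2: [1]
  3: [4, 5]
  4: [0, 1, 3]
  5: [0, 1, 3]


Visit 2, push [1]
Visit 1, push [5, 4]
Visit 4, push [3, 0]
Visit 0, push [5]
Visit 5, push [3]
Visit 3, push []

DFS order: [2, 1, 4, 0, 5, 3]


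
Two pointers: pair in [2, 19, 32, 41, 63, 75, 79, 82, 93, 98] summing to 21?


lo=0(2)+hi=9(98)=100
lo=0(2)+hi=8(93)=95
lo=0(2)+hi=7(82)=84
lo=0(2)+hi=6(79)=81
lo=0(2)+hi=5(75)=77
lo=0(2)+hi=4(63)=65
lo=0(2)+hi=3(41)=43
lo=0(2)+hi=2(32)=34
lo=0(2)+hi=1(19)=21

Yes: 2+19=21


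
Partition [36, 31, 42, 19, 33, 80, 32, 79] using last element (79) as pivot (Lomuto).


Pivot: 79
  36 <= 79: advance i (no swap)
  31 <= 79: advance i (no swap)
  42 <= 79: advance i (no swap)
  19 <= 79: advance i (no swap)
  33 <= 79: advance i (no swap)
  32 <= 79: swap -> [36, 31, 42, 19, 33, 32, 80, 79]
Place pivot at 6: [36, 31, 42, 19, 33, 32, 79, 80]

Partitioned: [36, 31, 42, 19, 33, 32, 79, 80]


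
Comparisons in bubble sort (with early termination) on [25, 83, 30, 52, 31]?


Algorithm: bubble sort (with early termination)
Input: [25, 83, 30, 52, 31]
Sorted: [25, 30, 31, 52, 83]

9


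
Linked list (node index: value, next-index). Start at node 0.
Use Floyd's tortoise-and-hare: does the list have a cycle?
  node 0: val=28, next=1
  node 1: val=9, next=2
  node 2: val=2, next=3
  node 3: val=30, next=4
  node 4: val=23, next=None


Floyd's tortoise (slow, +1) and hare (fast, +2):
  init: slow=0, fast=0
  step 1: slow=1, fast=2
  step 2: slow=2, fast=4
  step 3: fast -> None, no cycle

Cycle: no


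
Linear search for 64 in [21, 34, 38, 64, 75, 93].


i=0: 21!=64
i=1: 34!=64
i=2: 38!=64
i=3: 64==64 found!

Found at 3, 4 comps


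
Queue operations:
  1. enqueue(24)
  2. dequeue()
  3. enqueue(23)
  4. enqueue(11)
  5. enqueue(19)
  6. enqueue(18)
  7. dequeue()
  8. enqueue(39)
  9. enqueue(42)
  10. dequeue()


enqueue(24) -> [24]
dequeue()->24, []
enqueue(23) -> [23]
enqueue(11) -> [23, 11]
enqueue(19) -> [23, 11, 19]
enqueue(18) -> [23, 11, 19, 18]
dequeue()->23, [11, 19, 18]
enqueue(39) -> [11, 19, 18, 39]
enqueue(42) -> [11, 19, 18, 39, 42]
dequeue()->11, [19, 18, 39, 42]

Final queue: [19, 18, 39, 42]


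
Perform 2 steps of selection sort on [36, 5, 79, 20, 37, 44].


Initial: [36, 5, 79, 20, 37, 44]
Step 1: min=5 at 1
  Swap: [5, 36, 79, 20, 37, 44]
Step 2: min=20 at 3
  Swap: [5, 20, 79, 36, 37, 44]

After 2 steps: [5, 20, 79, 36, 37, 44]


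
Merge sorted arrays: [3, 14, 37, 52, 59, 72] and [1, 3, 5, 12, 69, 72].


Take 1 from B
Take 3 from A
Take 3 from B
Take 5 from B
Take 12 from B
Take 14 from A
Take 37 from A
Take 52 from A
Take 59 from A
Take 69 from B
Take 72 from A

Merged: [1, 3, 3, 5, 12, 14, 37, 52, 59, 69, 72, 72]


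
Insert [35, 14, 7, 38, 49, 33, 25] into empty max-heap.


Insert 35: [35]
Insert 14: [35, 14]
Insert 7: [35, 14, 7]
Insert 38: [38, 35, 7, 14]
Insert 49: [49, 38, 7, 14, 35]
Insert 33: [49, 38, 33, 14, 35, 7]
Insert 25: [49, 38, 33, 14, 35, 7, 25]

Final heap: [49, 38, 33, 14, 35, 7, 25]


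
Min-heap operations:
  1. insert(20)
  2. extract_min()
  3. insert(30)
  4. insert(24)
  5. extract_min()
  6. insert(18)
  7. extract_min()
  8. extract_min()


insert(20) -> [20]
extract_min()->20, []
insert(30) -> [30]
insert(24) -> [24, 30]
extract_min()->24, [30]
insert(18) -> [18, 30]
extract_min()->18, [30]
extract_min()->30, []

Final heap: []


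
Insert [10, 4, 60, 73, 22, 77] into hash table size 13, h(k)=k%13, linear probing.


Insert 10: h=10 -> slot 10
Insert 4: h=4 -> slot 4
Insert 60: h=8 -> slot 8
Insert 73: h=8, 1 probes -> slot 9
Insert 22: h=9, 2 probes -> slot 11
Insert 77: h=12 -> slot 12

Table: [None, None, None, None, 4, None, None, None, 60, 73, 10, 22, 77]


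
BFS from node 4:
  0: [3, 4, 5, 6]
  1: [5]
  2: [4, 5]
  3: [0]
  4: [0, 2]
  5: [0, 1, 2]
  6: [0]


Visit 4, enqueue [0, 2]
Visit 0, enqueue [3, 5, 6]
Visit 2, enqueue []
Visit 3, enqueue []
Visit 5, enqueue [1]
Visit 6, enqueue []
Visit 1, enqueue []

BFS order: [4, 0, 2, 3, 5, 6, 1]


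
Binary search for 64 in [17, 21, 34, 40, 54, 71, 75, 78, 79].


Step 1: lo=0, hi=8, mid=4, val=54
Step 2: lo=5, hi=8, mid=6, val=75
Step 3: lo=5, hi=5, mid=5, val=71

Not found


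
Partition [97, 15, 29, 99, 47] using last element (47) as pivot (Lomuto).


Pivot: 47
  15 <= 47: swap -> [15, 97, 29, 99, 47]
  29 <= 47: swap -> [15, 29, 97, 99, 47]
Place pivot at 2: [15, 29, 47, 99, 97]

Partitioned: [15, 29, 47, 99, 97]


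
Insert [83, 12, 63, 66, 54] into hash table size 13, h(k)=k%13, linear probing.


Insert 83: h=5 -> slot 5
Insert 12: h=12 -> slot 12
Insert 63: h=11 -> slot 11
Insert 66: h=1 -> slot 1
Insert 54: h=2 -> slot 2

Table: [None, 66, 54, None, None, 83, None, None, None, None, None, 63, 12]


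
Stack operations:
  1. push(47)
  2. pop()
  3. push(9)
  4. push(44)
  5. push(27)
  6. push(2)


push(47) -> [47]
pop()->47, []
push(9) -> [9]
push(44) -> [9, 44]
push(27) -> [9, 44, 27]
push(2) -> [9, 44, 27, 2]

Final stack: [9, 44, 27, 2]


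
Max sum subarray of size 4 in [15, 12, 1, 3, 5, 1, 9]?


[0:4]: 31
[1:5]: 21
[2:6]: 10
[3:7]: 18

Max: 31 at [0:4]


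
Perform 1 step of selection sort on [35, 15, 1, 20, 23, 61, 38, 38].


Initial: [35, 15, 1, 20, 23, 61, 38, 38]
Step 1: min=1 at 2
  Swap: [1, 15, 35, 20, 23, 61, 38, 38]

After 1 step: [1, 15, 35, 20, 23, 61, 38, 38]


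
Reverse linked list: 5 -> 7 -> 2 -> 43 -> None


Step 1: curr=5, set curr.next=prev(None) | reversed so far: 5
Step 2: curr=7, set curr.next=prev(5) | reversed so far: 7 -> 5
Step 3: curr=2, set curr.next=prev(7) | reversed so far: 2 -> 7 -> 5
Step 4: curr=43, set curr.next=prev(2) | reversed so far: 43 -> 2 -> 7 -> 5

43 -> 2 -> 7 -> 5 -> None


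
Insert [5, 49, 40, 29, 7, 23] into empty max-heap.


Insert 5: [5]
Insert 49: [49, 5]
Insert 40: [49, 5, 40]
Insert 29: [49, 29, 40, 5]
Insert 7: [49, 29, 40, 5, 7]
Insert 23: [49, 29, 40, 5, 7, 23]

Final heap: [49, 29, 40, 5, 7, 23]


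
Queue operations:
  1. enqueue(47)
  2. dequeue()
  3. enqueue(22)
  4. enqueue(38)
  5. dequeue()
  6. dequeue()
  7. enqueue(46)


enqueue(47) -> [47]
dequeue()->47, []
enqueue(22) -> [22]
enqueue(38) -> [22, 38]
dequeue()->22, [38]
dequeue()->38, []
enqueue(46) -> [46]

Final queue: [46]


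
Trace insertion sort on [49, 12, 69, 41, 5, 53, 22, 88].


Initial: [49, 12, 69, 41, 5, 53, 22, 88]
Insert 12: [12, 49, 69, 41, 5, 53, 22, 88]
Insert 69: [12, 49, 69, 41, 5, 53, 22, 88]
Insert 41: [12, 41, 49, 69, 5, 53, 22, 88]
Insert 5: [5, 12, 41, 49, 69, 53, 22, 88]
Insert 53: [5, 12, 41, 49, 53, 69, 22, 88]
Insert 22: [5, 12, 22, 41, 49, 53, 69, 88]
Insert 88: [5, 12, 22, 41, 49, 53, 69, 88]

Sorted: [5, 12, 22, 41, 49, 53, 69, 88]


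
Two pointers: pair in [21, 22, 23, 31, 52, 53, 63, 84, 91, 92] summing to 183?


lo=0(21)+hi=9(92)=113
lo=1(22)+hi=9(92)=114
lo=2(23)+hi=9(92)=115
lo=3(31)+hi=9(92)=123
lo=4(52)+hi=9(92)=144
lo=5(53)+hi=9(92)=145
lo=6(63)+hi=9(92)=155
lo=7(84)+hi=9(92)=176
lo=8(91)+hi=9(92)=183

Yes: 91+92=183


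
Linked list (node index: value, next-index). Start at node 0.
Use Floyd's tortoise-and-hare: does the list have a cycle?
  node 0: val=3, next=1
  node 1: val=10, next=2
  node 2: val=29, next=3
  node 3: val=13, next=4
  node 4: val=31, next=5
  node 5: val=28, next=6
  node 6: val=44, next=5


Floyd's tortoise (slow, +1) and hare (fast, +2):
  init: slow=0, fast=0
  step 1: slow=1, fast=2
  step 2: slow=2, fast=4
  step 3: slow=3, fast=6
  step 4: slow=4, fast=6
  step 5: slow=5, fast=6
  step 6: slow=6, fast=6
  slow == fast at node 6: cycle detected

Cycle: yes
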